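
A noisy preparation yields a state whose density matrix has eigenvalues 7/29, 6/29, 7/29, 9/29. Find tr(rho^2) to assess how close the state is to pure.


tr(rho^2) = sum of eigenvalues squared
= (7/29)^2 + (6/29)^2 + (7/29)^2 + (9/29)^2
= (49 + 36 + 49 + 81) / 841
= 215/841
= 0.2556

0.2556


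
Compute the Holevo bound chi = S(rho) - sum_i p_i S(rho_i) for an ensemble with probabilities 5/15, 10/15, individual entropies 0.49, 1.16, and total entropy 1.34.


chi = S(rho) - sum_i p_i * S(rho_i)
Weighted entropy = 5/15 * 0.49 + 10/15 * 1.16
= 0.9367
chi = 1.34 - 0.9367
= 0.4033

0.4033


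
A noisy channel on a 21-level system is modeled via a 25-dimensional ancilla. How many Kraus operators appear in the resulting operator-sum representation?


Tracing out the environment in an orthonormal basis {|i>_E} gives Kraus operators K_i = <i|_E U |0>_E.
Number of Kraus operators = dim(H_env) = d_env
= 25

25


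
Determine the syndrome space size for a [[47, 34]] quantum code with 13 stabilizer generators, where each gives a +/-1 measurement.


Each stabilizer generator gives a binary (+1 or -1) measurement outcome.
With 13 independent generators:
Total syndromes = 2^13
= 8192

8192


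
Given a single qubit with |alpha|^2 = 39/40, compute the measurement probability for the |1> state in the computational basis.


|alpha|^2 = 39/40 = 0.9750
|beta|^2 = 1 - 39/40 = 1/40 = 0.0250
P(|1>) = |beta|^2 = 0.0250

0.0250


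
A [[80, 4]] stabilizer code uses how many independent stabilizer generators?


For an [[n,k]] stabilizer code:
Number of stabilizer generators = n - k
= 80 - 4
= 76

76


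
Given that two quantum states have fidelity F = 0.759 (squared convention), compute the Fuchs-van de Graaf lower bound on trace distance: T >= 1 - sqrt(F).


Fuchs-van de Graaf (squared-fidelity convention): 1 - sqrt(F) <= T <= sqrt(1 - F).
Lower bound: T >= 1 - sqrt(F)
sqrt(F) = sqrt(0.759) = 0.8712
T >= 1 - 0.8712
T >= 0.1288

0.1288


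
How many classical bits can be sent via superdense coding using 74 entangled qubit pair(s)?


Superdense coding allows 2 classical bits per shared entangled pair.
74 pair(s) -> 2 * 74 = 148 classical bits

148


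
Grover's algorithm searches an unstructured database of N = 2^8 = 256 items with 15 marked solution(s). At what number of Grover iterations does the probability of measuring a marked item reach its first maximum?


After j Grover iterations the success probability is P(j) = sin^2((2j+1)*theta), where sin(theta) = sqrt(k/N).
N = 2^8 = 256, k = 15
sin(theta) = sqrt(k/N) = 0.2420614591
theta = arcsin(sqrt(k/N)) = 0.2444899339 rad
P(j) reaches its first maximum when (2j+1)*theta is as close as possible to pi/2, i.e. j = round(pi/(4*theta) - 1/2).
pi/(4*theta) - 1/2 = 2.7124
(For comparison, the common estimate pi/4 * sqrt(N/k) = 3.2446; the exact maximiser is used here.)
Optimal iterations = 3

3


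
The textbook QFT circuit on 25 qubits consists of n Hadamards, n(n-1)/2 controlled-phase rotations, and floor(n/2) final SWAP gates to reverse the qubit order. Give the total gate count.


Hadamard gates: 25
Controlled rotations: n*(n-1)/2 = 25*24/2 = 300
SWAP gates: floor(n/2) = floor(25/2) = 12
Total = 25 + 300 + 12
= 337

337


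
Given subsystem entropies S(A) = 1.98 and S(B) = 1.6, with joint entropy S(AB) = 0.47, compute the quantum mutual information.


I(A:B) = S(A) + S(B) - S(AB)
= 1.98 + 1.6 - 0.47
= 3.1100

3.1100


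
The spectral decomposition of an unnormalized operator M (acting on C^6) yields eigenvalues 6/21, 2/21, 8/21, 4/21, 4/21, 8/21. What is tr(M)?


tr(M) = sum of eigenvalues
= 6/21 + 2/21 + 8/21 + 4/21 + 4/21 + 8/21
= 32/21
= 1.5238

1.5238


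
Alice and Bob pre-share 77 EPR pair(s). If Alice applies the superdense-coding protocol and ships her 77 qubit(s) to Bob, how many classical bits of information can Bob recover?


Superdense coding allows 2 classical bits per shared entangled pair.
77 pair(s) -> 2 * 77 = 154 classical bits

154


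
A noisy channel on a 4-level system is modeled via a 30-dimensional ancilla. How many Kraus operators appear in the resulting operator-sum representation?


Tracing out the environment in an orthonormal basis {|i>_E} gives Kraus operators K_i = <i|_E U |0>_E.
Number of Kraus operators = dim(H_env) = d_env
= 30

30


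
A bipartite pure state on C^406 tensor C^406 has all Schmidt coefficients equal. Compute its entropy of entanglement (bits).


For a maximally entangled state in d x d:
S = log2(d) = log2(406)
= 8.6653

8.6653


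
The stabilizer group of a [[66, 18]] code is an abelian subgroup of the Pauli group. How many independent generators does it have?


For an [[n,k]] stabilizer code:
Number of stabilizer generators = n - k
= 66 - 18
= 48

48


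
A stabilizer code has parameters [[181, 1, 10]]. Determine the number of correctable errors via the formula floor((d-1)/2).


Code parameters: [[181, 1, 10]], distance d = 10.
Number of correctable errors = floor((d-1)/2)
= floor((10 - 1)/2)
= floor(9/2)
= 4

4


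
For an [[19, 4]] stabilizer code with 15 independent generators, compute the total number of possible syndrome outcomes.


Each stabilizer generator gives a binary (+1 or -1) measurement outcome.
With 15 independent generators:
Total syndromes = 2^15
= 32768

32768


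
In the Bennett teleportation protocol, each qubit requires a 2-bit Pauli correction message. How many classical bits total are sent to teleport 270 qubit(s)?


Quantum teleportation requires 2 classical bits per qubit teleported.
270 qubit(s) -> 2 * 270 = 540 classical bits

540


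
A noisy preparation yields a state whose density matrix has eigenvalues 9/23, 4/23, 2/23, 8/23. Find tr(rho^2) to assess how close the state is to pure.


tr(rho^2) = sum of eigenvalues squared
= (9/23)^2 + (4/23)^2 + (2/23)^2 + (8/23)^2
= (81 + 16 + 4 + 64) / 529
= 165/529
= 0.3119

0.3119


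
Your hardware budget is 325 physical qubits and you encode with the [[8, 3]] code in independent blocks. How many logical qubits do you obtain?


Each code block uses 8 physical qubits for 3 logical qubit(s).
Number of complete blocks = floor(325 / 8) = 40
Logical qubits = 40 * 3
= 120

120


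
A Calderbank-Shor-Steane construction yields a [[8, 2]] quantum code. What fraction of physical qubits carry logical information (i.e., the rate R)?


Code rate R = k/n
= 2/8
= 0.2500

0.2500


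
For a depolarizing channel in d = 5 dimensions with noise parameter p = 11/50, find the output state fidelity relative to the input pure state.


F = (1-p) + p/d
= (1 - 0.2200) + 0.2200/5
= 0.7800 + 0.0440
= 0.8240

0.8240


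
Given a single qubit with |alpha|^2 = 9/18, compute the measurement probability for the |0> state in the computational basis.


|alpha|^2 = 9/18 = 0.5000
|beta|^2 = 1 - 9/18 = 9/18 = 0.5000
P(|0>) = |alpha|^2 = 0.5000

0.5000


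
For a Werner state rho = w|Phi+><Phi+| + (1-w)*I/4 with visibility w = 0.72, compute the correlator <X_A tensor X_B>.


|Phi+> = (|00> + |11>)/sqrt(2)
For the pure Bell state, <X_A X_B> = +1 (Bell-state Pauli correlator).
The maximally-mixed part I/4 has tr(I/4 * P tensor P) = 0 for any traceless Pauli P.
So <X_A X_B>_rho = w * (+1) + (1 - w) * 0
= 0.72 * (+1)
= 0.7200

0.7200


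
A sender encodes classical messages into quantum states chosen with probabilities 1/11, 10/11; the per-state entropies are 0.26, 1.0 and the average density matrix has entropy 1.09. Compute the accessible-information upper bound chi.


chi = S(rho) - sum_i p_i * S(rho_i)
Weighted entropy = 1/11 * 0.26 + 10/11 * 1.0
= 0.9327
chi = 1.09 - 0.9327
= 0.1573

0.1573


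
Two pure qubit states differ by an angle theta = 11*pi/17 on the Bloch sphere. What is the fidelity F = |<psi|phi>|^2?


For states separated by angle theta on Bloch sphere:
F = cos^2(theta/2)
theta = 11*pi/17 = 2.0328
theta/2 = 1.0164
cos(theta/2) = 0.5264
F = 0.2771

0.2771


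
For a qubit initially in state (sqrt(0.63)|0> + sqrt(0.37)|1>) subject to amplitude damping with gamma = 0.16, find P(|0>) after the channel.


For amplitude damping with parameter gamma on state sqrt(a)|0> + sqrt(b)|1>:
alpha^2 = 0.63, beta^2 = 0.37
P(|0>) = alpha^2 + gamma * beta^2
= 0.63 + 0.16 * 0.37
= 0.63 + 0.0592
= 0.6892

0.6892


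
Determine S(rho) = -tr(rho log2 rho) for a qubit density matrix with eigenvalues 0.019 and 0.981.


S = -p*log2(p) - (1-p)*log2(1-p)
p = 0.0190, 1-p = 0.9810
= -0.0190 * log2(0.0190) - 0.9810 * log2(0.9810)
= -(-0.1086) - (-0.0271)
= 0.1358

0.1358


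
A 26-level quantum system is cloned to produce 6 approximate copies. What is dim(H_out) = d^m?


Output space = H^(tensor 6) where dim(H) = 26
dim = 26^6
= 676 (after 2 factors)
= 17576 (after 3 factors)
= 456976 (after 4 factors)
= 11881376 (after 5 factors)
= 308915776 (after 6 factors)
= 308915776

308915776


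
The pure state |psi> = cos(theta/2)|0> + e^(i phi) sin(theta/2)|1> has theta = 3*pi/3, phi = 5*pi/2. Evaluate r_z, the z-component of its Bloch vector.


theta = 3.1416, phi = 7.8540
r_z = cos(theta) = -1.0000

-1.0000


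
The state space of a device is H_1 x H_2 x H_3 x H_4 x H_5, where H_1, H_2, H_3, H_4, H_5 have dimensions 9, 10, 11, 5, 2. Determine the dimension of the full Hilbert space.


dim(H_1 x H_2 x H_3 x H_4 x H_5) = 9 * 10 * 11 * 5 * 2
= 90 * 11 * 5 * 2
= 990 * 5 * 2
= 4950 * 2
= 9900

9900


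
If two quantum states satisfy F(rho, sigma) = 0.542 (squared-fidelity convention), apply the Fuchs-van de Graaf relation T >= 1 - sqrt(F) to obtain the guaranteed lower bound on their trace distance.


Fuchs-van de Graaf (squared-fidelity convention): 1 - sqrt(F) <= T <= sqrt(1 - F).
Lower bound: T >= 1 - sqrt(F)
sqrt(F) = sqrt(0.542) = 0.7362
T >= 1 - 0.7362
T >= 0.2638

0.2638


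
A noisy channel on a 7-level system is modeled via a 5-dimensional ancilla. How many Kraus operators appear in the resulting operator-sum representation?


Tracing out the environment in an orthonormal basis {|i>_E} gives Kraus operators K_i = <i|_E U |0>_E.
Number of Kraus operators = dim(H_env) = d_env
= 5

5


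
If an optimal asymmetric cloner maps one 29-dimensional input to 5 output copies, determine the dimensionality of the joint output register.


Output space = H^(tensor 5) where dim(H) = 29
dim = 29^5
= 841 (after 2 factors)
= 24389 (after 3 factors)
= 707281 (after 4 factors)
= 20511149 (after 5 factors)
= 20511149

20511149


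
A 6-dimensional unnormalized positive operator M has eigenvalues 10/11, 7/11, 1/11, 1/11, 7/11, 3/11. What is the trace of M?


tr(M) = sum of eigenvalues
= 10/11 + 7/11 + 1/11 + 1/11 + 7/11 + 3/11
= 29/11
= 2.6364

2.6364


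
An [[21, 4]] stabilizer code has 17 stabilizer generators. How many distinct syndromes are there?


Each stabilizer generator gives a binary (+1 or -1) measurement outcome.
With 17 independent generators:
Total syndromes = 2^17
= 131072

131072


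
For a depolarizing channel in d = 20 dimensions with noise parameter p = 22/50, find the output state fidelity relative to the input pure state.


F = (1-p) + p/d
= (1 - 0.4400) + 0.4400/20
= 0.5600 + 0.0220
= 0.5820

0.5820


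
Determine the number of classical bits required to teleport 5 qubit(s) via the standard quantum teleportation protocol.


Quantum teleportation requires 2 classical bits per qubit teleported.
5 qubit(s) -> 2 * 5 = 10 classical bits

10


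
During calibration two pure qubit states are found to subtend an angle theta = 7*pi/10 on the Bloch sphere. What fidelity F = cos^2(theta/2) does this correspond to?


For states separated by angle theta on Bloch sphere:
F = cos^2(theta/2)
theta = 7*pi/10 = 2.1991
theta/2 = 1.0996
cos(theta/2) = 0.4540
F = 0.2061

0.2061


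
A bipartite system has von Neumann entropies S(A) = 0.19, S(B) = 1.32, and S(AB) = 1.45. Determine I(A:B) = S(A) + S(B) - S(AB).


I(A:B) = S(A) + S(B) - S(AB)
= 0.19 + 1.32 - 1.45
= 0.0600

0.0600


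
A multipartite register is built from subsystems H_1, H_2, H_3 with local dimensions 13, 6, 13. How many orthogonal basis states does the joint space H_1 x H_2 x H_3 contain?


dim(H_1 x H_2 x H_3) = 13 * 6 * 13
= 78 * 13
= 1014

1014


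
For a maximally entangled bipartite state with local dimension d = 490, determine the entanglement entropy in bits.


For a maximally entangled state in d x d:
S = log2(d) = log2(490)
= 8.9366

8.9366


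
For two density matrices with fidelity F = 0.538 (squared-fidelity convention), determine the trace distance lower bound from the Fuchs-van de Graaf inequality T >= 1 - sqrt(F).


Fuchs-van de Graaf (squared-fidelity convention): 1 - sqrt(F) <= T <= sqrt(1 - F).
Lower bound: T >= 1 - sqrt(F)
sqrt(F) = sqrt(0.538) = 0.7335
T >= 1 - 0.7335
T >= 0.2665

0.2665


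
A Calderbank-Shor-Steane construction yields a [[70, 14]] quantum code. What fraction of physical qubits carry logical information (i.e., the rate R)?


Code rate R = k/n
= 14/70
= 0.2000

0.2000


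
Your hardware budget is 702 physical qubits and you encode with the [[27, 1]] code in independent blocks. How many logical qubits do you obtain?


Each code block uses 27 physical qubits for 1 logical qubit(s).
Number of complete blocks = floor(702 / 27) = 26
Logical qubits = 26 * 1
= 26

26


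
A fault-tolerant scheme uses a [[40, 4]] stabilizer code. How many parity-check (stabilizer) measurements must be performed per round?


For an [[n,k]] stabilizer code:
Number of stabilizer generators = n - k
= 40 - 4
= 36

36


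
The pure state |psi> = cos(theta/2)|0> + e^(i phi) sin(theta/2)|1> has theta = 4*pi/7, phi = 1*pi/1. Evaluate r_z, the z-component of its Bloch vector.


theta = 1.7952, phi = 3.1416
r_z = cos(theta) = -0.2225

-0.2225


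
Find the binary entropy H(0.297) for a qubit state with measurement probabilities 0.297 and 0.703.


S = -p*log2(p) - (1-p)*log2(1-p)
p = 0.2970, 1-p = 0.7030
= -0.2970 * log2(0.2970) - 0.7030 * log2(0.7030)
= -(-0.5202) - (-0.3574)
= 0.8776

0.8776


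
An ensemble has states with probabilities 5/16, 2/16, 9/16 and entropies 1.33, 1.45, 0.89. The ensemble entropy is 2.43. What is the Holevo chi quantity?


chi = S(rho) - sum_i p_i * S(rho_i)
Weighted entropy = 5/16 * 1.33 + 2/16 * 1.45 + 9/16 * 0.89
= 1.0975
chi = 2.43 - 1.0975
= 1.3325

1.3325


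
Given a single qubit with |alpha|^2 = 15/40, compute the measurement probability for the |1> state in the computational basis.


|alpha|^2 = 15/40 = 0.3750
|beta|^2 = 1 - 15/40 = 25/40 = 0.6250
P(|1>) = |beta|^2 = 0.6250

0.6250


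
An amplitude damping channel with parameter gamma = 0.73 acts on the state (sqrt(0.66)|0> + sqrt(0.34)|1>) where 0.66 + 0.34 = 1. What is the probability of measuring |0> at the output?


For amplitude damping with parameter gamma on state sqrt(a)|0> + sqrt(b)|1>:
alpha^2 = 0.66, beta^2 = 0.34
P(|0>) = alpha^2 + gamma * beta^2
= 0.66 + 0.73 * 0.34
= 0.66 + 0.2482
= 0.9082

0.9082


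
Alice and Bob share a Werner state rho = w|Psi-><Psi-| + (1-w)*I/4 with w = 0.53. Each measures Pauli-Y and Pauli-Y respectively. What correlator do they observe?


|Psi-> = (|01> - |10>)/sqrt(2)
For the pure Bell state, <Y_A Y_B> = -1 (Bell-state Pauli correlator).
The maximally-mixed part I/4 has tr(I/4 * P tensor P) = 0 for any traceless Pauli P.
So <Y_A Y_B>_rho = w * (-1) + (1 - w) * 0
= 0.53 * (-1)
= -0.5300

-0.5300


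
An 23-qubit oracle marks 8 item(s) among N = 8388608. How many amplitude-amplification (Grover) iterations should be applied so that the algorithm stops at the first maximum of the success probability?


After j Grover iterations the success probability is P(j) = sin^2((2j+1)*theta), where sin(theta) = sqrt(k/N).
N = 2^23 = 8388608, k = 8
sin(theta) = sqrt(k/N) = 0.0009765625
theta = arcsin(sqrt(k/N)) = 0.0009765626552 rad
P(j) reaches its first maximum when (2j+1)*theta is as close as possible to pi/2, i.e. j = round(pi/(4*theta) - 1/2).
pi/(4*theta) - 1/2 = 803.7476
(For comparison, the common estimate pi/4 * sqrt(N/k) = 804.2477; the exact maximiser is used here.)
Optimal iterations = 804

804


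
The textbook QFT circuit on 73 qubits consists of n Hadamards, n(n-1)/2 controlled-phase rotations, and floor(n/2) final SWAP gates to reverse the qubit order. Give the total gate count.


Hadamard gates: 73
Controlled rotations: n*(n-1)/2 = 73*72/2 = 2628
SWAP gates: floor(n/2) = floor(73/2) = 36
Total = 73 + 2628 + 36
= 2737

2737


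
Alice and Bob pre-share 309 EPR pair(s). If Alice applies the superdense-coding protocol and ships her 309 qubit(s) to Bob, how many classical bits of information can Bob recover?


Superdense coding allows 2 classical bits per shared entangled pair.
309 pair(s) -> 2 * 309 = 618 classical bits

618


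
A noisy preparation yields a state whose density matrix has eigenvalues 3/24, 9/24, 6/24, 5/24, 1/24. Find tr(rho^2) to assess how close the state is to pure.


tr(rho^2) = sum of eigenvalues squared
= (3/24)^2 + (9/24)^2 + (6/24)^2 + (5/24)^2 + (1/24)^2
= (9 + 81 + 36 + 25 + 1) / 576
= 152/576
= 0.2639

0.2639


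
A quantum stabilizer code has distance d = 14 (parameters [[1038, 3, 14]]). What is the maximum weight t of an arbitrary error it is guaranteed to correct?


Code parameters: [[1038, 3, 14]], distance d = 14.
Number of correctable errors = floor((d-1)/2)
= floor((14 - 1)/2)
= floor(13/2)
= 6

6


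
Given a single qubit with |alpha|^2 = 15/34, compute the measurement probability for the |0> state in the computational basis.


|alpha|^2 = 15/34 = 0.4412
|beta|^2 = 1 - 15/34 = 19/34 = 0.5588
P(|0>) = |alpha|^2 = 0.4412

0.4412


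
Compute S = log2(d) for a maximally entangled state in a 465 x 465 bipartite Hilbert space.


For a maximally entangled state in d x d:
S = log2(d) = log2(465)
= 8.8611

8.8611


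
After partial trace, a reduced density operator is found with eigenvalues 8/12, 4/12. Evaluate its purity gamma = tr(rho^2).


tr(rho^2) = sum of eigenvalues squared
= (8/12)^2 + (4/12)^2
= (64 + 16) / 144
= 80/144
= 0.5556

0.5556


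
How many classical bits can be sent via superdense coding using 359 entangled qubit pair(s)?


Superdense coding allows 2 classical bits per shared entangled pair.
359 pair(s) -> 2 * 359 = 718 classical bits

718


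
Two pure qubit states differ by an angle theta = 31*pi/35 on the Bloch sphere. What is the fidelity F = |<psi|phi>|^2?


For states separated by angle theta on Bloch sphere:
F = cos^2(theta/2)
theta = 31*pi/35 = 2.7826
theta/2 = 1.3913
cos(theta/2) = 0.1786
F = 0.0319

0.0319


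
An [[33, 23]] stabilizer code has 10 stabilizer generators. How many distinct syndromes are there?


Each stabilizer generator gives a binary (+1 or -1) measurement outcome.
With 10 independent generators:
Total syndromes = 2^10
= 1024

1024


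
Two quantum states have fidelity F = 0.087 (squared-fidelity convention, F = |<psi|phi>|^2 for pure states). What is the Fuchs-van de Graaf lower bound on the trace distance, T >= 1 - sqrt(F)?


Fuchs-van de Graaf (squared-fidelity convention): 1 - sqrt(F) <= T <= sqrt(1 - F).
Lower bound: T >= 1 - sqrt(F)
sqrt(F) = sqrt(0.087) = 0.2950
T >= 1 - 0.2950
T >= 0.7050

0.7050


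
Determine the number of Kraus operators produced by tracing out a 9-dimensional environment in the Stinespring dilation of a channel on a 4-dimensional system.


Tracing out the environment in an orthonormal basis {|i>_E} gives Kraus operators K_i = <i|_E U |0>_E.
Number of Kraus operators = dim(H_env) = d_env
= 9

9


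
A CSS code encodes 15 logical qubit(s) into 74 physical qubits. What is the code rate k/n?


Code rate R = k/n
= 15/74
= 0.2027

0.2027


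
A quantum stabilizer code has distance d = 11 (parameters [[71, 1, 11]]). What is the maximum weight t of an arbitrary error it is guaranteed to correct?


Code parameters: [[71, 1, 11]], distance d = 11.
Number of correctable errors = floor((d-1)/2)
= floor((11 - 1)/2)
= floor(10/2)
= 5

5


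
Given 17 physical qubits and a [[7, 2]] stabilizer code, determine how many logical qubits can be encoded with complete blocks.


Each code block uses 7 physical qubits for 2 logical qubit(s).
Number of complete blocks = floor(17 / 7) = 2
Logical qubits = 2 * 2
= 4

4


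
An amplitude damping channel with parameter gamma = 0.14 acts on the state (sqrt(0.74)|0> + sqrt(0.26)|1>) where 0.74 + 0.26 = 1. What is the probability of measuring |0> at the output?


For amplitude damping with parameter gamma on state sqrt(a)|0> + sqrt(b)|1>:
alpha^2 = 0.74, beta^2 = 0.26
P(|0>) = alpha^2 + gamma * beta^2
= 0.74 + 0.14 * 0.26
= 0.74 + 0.0364
= 0.7764

0.7764


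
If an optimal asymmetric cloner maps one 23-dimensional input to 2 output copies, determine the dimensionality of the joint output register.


Output space = H^(tensor 2) where dim(H) = 23
dim = 23^2
= 529

529


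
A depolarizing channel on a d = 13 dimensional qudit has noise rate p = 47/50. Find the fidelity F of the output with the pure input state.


F = (1-p) + p/d
= (1 - 0.9400) + 0.9400/13
= 0.0600 + 0.0723
= 0.1323

0.1323


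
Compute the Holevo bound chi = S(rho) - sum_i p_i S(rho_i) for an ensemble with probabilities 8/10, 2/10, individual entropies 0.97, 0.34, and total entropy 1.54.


chi = S(rho) - sum_i p_i * S(rho_i)
Weighted entropy = 8/10 * 0.97 + 2/10 * 0.34
= 0.8440
chi = 1.54 - 0.8440
= 0.6960

0.6960


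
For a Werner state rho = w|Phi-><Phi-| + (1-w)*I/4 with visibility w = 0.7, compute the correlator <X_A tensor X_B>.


|Phi-> = (|00> - |11>)/sqrt(2)
For the pure Bell state, <X_A X_B> = -1 (Bell-state Pauli correlator).
The maximally-mixed part I/4 has tr(I/4 * P tensor P) = 0 for any traceless Pauli P.
So <X_A X_B>_rho = w * (-1) + (1 - w) * 0
= 0.7 * (-1)
= -0.7000

-0.7000


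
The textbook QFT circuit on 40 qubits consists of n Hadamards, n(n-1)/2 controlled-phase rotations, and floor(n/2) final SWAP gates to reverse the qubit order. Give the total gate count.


Hadamard gates: 40
Controlled rotations: n*(n-1)/2 = 40*39/2 = 780
SWAP gates: floor(n/2) = floor(40/2) = 20
Total = 40 + 780 + 20
= 840

840


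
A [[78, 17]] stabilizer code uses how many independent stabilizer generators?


For an [[n,k]] stabilizer code:
Number of stabilizer generators = n - k
= 78 - 17
= 61

61


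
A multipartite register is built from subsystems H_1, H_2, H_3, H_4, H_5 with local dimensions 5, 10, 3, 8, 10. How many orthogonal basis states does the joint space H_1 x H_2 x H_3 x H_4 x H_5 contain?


dim(H_1 x H_2 x H_3 x H_4 x H_5) = 5 * 10 * 3 * 8 * 10
= 50 * 3 * 8 * 10
= 150 * 8 * 10
= 1200 * 10
= 12000

12000


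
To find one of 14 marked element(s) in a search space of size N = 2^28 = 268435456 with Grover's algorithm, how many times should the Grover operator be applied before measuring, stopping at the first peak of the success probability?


After j Grover iterations the success probability is P(j) = sin^2((2j+1)*theta), where sin(theta) = sqrt(k/N).
N = 2^28 = 268435456, k = 14
sin(theta) = sqrt(k/N) = 0.0002283726432
theta = arcsin(sqrt(k/N)) = 0.0002283726452 rad
P(j) reaches its first maximum when (2j+1)*theta is as close as possible to pi/2, i.e. j = round(pi/(4*theta) - 1/2).
pi/(4*theta) - 1/2 = 3438.6079
(For comparison, the common estimate pi/4 * sqrt(N/k) = 3439.1079; the exact maximiser is used here.)
Optimal iterations = 3439

3439


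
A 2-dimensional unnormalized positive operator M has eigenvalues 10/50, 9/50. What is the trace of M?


tr(M) = sum of eigenvalues
= 10/50 + 9/50
= 19/50
= 0.3800

0.3800


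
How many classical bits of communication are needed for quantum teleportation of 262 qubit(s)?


Quantum teleportation requires 2 classical bits per qubit teleported.
262 qubit(s) -> 2 * 262 = 524 classical bits

524


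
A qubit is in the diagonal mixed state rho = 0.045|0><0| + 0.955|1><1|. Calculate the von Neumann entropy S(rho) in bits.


S = -p*log2(p) - (1-p)*log2(1-p)
p = 0.0450, 1-p = 0.9550
= -0.0450 * log2(0.0450) - 0.9550 * log2(0.9550)
= -(-0.2013) - (-0.0634)
= 0.2648

0.2648


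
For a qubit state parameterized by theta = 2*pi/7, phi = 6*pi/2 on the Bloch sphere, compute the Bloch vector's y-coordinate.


theta = 0.8976, phi = 9.4248
r_y = sin(theta)*sin(phi) = 0.7818 * 0.0000
r_y = 0.0000

0.0000


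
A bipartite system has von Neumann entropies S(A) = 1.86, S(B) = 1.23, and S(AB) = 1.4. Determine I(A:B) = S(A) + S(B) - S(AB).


I(A:B) = S(A) + S(B) - S(AB)
= 1.86 + 1.23 - 1.4
= 1.6900

1.6900


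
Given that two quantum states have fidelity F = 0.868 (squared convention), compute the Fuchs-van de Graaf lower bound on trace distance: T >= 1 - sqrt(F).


Fuchs-van de Graaf (squared-fidelity convention): 1 - sqrt(F) <= T <= sqrt(1 - F).
Lower bound: T >= 1 - sqrt(F)
sqrt(F) = sqrt(0.868) = 0.9317
T >= 1 - 0.9317
T >= 0.0683

0.0683


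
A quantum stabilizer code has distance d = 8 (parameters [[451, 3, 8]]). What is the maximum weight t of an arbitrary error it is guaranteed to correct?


Code parameters: [[451, 3, 8]], distance d = 8.
Number of correctable errors = floor((d-1)/2)
= floor((8 - 1)/2)
= floor(7/2)
= 3

3


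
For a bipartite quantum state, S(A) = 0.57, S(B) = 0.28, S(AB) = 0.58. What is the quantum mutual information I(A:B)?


I(A:B) = S(A) + S(B) - S(AB)
= 0.57 + 0.28 - 0.58
= 0.2700

0.2700


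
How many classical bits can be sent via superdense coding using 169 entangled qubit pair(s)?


Superdense coding allows 2 classical bits per shared entangled pair.
169 pair(s) -> 2 * 169 = 338 classical bits

338


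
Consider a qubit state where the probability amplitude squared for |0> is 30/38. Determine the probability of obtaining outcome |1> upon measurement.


|alpha|^2 = 30/38 = 0.7895
|beta|^2 = 1 - 30/38 = 8/38 = 0.2105
P(|1>) = |beta|^2 = 0.2105

0.2105


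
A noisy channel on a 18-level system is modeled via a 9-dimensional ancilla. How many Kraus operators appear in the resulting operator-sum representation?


Tracing out the environment in an orthonormal basis {|i>_E} gives Kraus operators K_i = <i|_E U |0>_E.
Number of Kraus operators = dim(H_env) = d_env
= 9

9


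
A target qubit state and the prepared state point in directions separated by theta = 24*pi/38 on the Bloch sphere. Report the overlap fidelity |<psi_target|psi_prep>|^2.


For states separated by angle theta on Bloch sphere:
F = cos^2(theta/2)
theta = 24*pi/38 = 1.9842
theta/2 = 0.9921
cos(theta/2) = 0.5469
F = 0.2992

0.2992


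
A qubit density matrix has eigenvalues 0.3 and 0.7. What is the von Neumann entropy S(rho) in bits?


S = -p*log2(p) - (1-p)*log2(1-p)
p = 0.3000, 1-p = 0.7000
= -0.3000 * log2(0.3000) - 0.7000 * log2(0.7000)
= -(-0.5211) - (-0.3602)
= 0.8813

0.8813


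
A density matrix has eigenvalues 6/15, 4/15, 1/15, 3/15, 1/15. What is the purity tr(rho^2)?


tr(rho^2) = sum of eigenvalues squared
= (6/15)^2 + (4/15)^2 + (1/15)^2 + (3/15)^2 + (1/15)^2
= (36 + 16 + 1 + 9 + 1) / 225
= 63/225
= 0.2800

0.2800


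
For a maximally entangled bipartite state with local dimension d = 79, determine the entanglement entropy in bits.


For a maximally entangled state in d x d:
S = log2(d) = log2(79)
= 6.3038

6.3038


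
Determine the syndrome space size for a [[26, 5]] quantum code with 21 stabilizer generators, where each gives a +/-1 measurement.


Each stabilizer generator gives a binary (+1 or -1) measurement outcome.
With 21 independent generators:
Total syndromes = 2^21
= 2097152

2097152


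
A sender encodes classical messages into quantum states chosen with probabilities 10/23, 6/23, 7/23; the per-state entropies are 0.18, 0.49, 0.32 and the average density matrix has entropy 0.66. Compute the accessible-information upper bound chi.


chi = S(rho) - sum_i p_i * S(rho_i)
Weighted entropy = 10/23 * 0.18 + 6/23 * 0.49 + 7/23 * 0.32
= 0.3035
chi = 0.66 - 0.3035
= 0.3565

0.3565


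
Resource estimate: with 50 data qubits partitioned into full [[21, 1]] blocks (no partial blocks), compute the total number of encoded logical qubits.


Each code block uses 21 physical qubits for 1 logical qubit(s).
Number of complete blocks = floor(50 / 21) = 2
Logical qubits = 2 * 1
= 2

2


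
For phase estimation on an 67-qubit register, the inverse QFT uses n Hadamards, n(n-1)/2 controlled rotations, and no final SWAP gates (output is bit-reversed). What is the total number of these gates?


Hadamard gates: 67
Controlled rotations: n*(n-1)/2 = 67*66/2 = 2211
SWAP gates: 0 (omitted)
Total = 67 + 2211
= 2278

2278


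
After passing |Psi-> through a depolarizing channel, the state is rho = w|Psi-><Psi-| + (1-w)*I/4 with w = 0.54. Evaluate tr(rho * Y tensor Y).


|Psi-> = (|01> - |10>)/sqrt(2)
For the pure Bell state, <Y_A Y_B> = -1 (Bell-state Pauli correlator).
The maximally-mixed part I/4 has tr(I/4 * P tensor P) = 0 for any traceless Pauli P.
So <Y_A Y_B>_rho = w * (-1) + (1 - w) * 0
= 0.54 * (-1)
= -0.5400

-0.5400


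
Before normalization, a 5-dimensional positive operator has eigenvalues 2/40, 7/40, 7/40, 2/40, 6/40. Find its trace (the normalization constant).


tr(M) = sum of eigenvalues
= 2/40 + 7/40 + 7/40 + 2/40 + 6/40
= 24/40
= 0.6000

0.6000


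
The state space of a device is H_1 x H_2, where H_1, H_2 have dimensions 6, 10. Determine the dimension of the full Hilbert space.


dim(H_1 x H_2) = 6 * 10
= 60

60


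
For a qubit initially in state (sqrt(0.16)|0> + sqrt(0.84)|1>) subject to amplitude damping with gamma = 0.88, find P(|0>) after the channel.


For amplitude damping with parameter gamma on state sqrt(a)|0> + sqrt(b)|1>:
alpha^2 = 0.16, beta^2 = 0.84
P(|0>) = alpha^2 + gamma * beta^2
= 0.16 + 0.88 * 0.84
= 0.16 + 0.7392
= 0.8992

0.8992


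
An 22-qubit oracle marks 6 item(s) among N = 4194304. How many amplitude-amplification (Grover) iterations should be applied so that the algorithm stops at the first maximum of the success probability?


After j Grover iterations the success probability is P(j) = sin^2((2j+1)*theta), where sin(theta) = sqrt(k/N).
N = 2^22 = 4194304, k = 6
sin(theta) = sqrt(k/N) = 0.001196039913
theta = arcsin(sqrt(k/N)) = 0.001196040199 rad
P(j) reaches its first maximum when (2j+1)*theta is as close as possible to pi/2, i.e. j = round(pi/(4*theta) - 1/2).
pi/(4*theta) - 1/2 = 656.1654
(For comparison, the common estimate pi/4 * sqrt(N/k) = 656.6655; the exact maximiser is used here.)
Optimal iterations = 656

656


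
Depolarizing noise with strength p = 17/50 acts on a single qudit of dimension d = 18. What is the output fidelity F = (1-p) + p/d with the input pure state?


F = (1-p) + p/d
= (1 - 0.3400) + 0.3400/18
= 0.6600 + 0.0189
= 0.6789

0.6789


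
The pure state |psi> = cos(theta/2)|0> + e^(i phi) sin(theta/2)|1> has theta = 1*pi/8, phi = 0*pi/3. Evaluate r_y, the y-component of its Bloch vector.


theta = 0.3927, phi = 0.0000
r_y = sin(theta)*sin(phi) = 0.3827 * 0.0000
r_y = 0.0000

0.0000


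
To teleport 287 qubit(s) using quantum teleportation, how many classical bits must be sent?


Quantum teleportation requires 2 classical bits per qubit teleported.
287 qubit(s) -> 2 * 287 = 574 classical bits

574


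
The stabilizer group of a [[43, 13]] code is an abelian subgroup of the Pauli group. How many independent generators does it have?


For an [[n,k]] stabilizer code:
Number of stabilizer generators = n - k
= 43 - 13
= 30

30


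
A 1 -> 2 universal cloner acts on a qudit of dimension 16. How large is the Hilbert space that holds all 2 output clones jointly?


Output space = H^(tensor 2) where dim(H) = 16
dim = 16^2
= 256

256


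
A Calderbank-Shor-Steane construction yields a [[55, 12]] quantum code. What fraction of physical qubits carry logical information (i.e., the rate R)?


Code rate R = k/n
= 12/55
= 0.2182

0.2182


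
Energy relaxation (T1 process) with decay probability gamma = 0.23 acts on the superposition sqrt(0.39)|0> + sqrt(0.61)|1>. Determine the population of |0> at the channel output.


For amplitude damping with parameter gamma on state sqrt(a)|0> + sqrt(b)|1>:
alpha^2 = 0.39, beta^2 = 0.61
P(|0>) = alpha^2 + gamma * beta^2
= 0.39 + 0.23 * 0.61
= 0.39 + 0.1403
= 0.5303

0.5303


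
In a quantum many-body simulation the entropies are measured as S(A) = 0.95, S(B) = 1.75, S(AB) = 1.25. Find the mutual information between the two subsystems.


I(A:B) = S(A) + S(B) - S(AB)
= 0.95 + 1.75 - 1.25
= 1.4500

1.4500


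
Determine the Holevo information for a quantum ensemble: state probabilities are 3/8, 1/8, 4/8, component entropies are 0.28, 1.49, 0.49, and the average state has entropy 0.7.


chi = S(rho) - sum_i p_i * S(rho_i)
Weighted entropy = 3/8 * 0.28 + 1/8 * 1.49 + 4/8 * 0.49
= 0.5363
chi = 0.7 - 0.5363
= 0.1637

0.1637


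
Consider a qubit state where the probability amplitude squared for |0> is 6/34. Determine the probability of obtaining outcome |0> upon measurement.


|alpha|^2 = 6/34 = 0.1765
|beta|^2 = 1 - 6/34 = 28/34 = 0.8235
P(|0>) = |alpha|^2 = 0.1765

0.1765


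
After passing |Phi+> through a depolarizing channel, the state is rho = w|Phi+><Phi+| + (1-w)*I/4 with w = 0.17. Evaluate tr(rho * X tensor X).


|Phi+> = (|00> + |11>)/sqrt(2)
For the pure Bell state, <X_A X_B> = +1 (Bell-state Pauli correlator).
The maximally-mixed part I/4 has tr(I/4 * P tensor P) = 0 for any traceless Pauli P.
So <X_A X_B>_rho = w * (+1) + (1 - w) * 0
= 0.17 * (+1)
= 0.1700

0.1700


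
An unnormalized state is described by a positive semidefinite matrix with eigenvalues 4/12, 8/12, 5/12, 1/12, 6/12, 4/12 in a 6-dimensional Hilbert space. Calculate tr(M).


tr(M) = sum of eigenvalues
= 4/12 + 8/12 + 5/12 + 1/12 + 6/12 + 4/12
= 28/12
= 2.3333

2.3333


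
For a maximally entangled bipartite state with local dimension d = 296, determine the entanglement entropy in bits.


For a maximally entangled state in d x d:
S = log2(d) = log2(296)
= 8.2095

8.2095


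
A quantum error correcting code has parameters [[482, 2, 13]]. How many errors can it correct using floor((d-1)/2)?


Code parameters: [[482, 2, 13]], distance d = 13.
Number of correctable errors = floor((d-1)/2)
= floor((13 - 1)/2)
= floor(12/2)
= 6

6


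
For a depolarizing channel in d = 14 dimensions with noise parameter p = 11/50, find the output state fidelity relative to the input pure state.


F = (1-p) + p/d
= (1 - 0.2200) + 0.2200/14
= 0.7800 + 0.0157
= 0.7957

0.7957


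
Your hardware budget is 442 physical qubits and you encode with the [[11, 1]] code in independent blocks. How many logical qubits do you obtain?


Each code block uses 11 physical qubits for 1 logical qubit(s).
Number of complete blocks = floor(442 / 11) = 40
Logical qubits = 40 * 1
= 40

40


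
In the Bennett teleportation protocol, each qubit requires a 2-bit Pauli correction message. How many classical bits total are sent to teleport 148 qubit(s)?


Quantum teleportation requires 2 classical bits per qubit teleported.
148 qubit(s) -> 2 * 148 = 296 classical bits

296


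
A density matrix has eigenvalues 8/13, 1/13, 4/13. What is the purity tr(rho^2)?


tr(rho^2) = sum of eigenvalues squared
= (8/13)^2 + (1/13)^2 + (4/13)^2
= (64 + 1 + 16) / 169
= 81/169
= 0.4793

0.4793


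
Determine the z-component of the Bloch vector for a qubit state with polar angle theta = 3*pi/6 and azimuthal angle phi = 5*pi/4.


theta = 1.5708, phi = 3.9270
r_z = cos(theta) = 0.0000

0.0000


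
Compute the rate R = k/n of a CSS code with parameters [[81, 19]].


Code rate R = k/n
= 19/81
= 0.2346

0.2346


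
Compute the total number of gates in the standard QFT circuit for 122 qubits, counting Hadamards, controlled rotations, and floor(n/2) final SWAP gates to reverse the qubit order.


Hadamard gates: 122
Controlled rotations: n*(n-1)/2 = 122*121/2 = 7381
SWAP gates: floor(n/2) = floor(122/2) = 61
Total = 122 + 7381 + 61
= 7564

7564


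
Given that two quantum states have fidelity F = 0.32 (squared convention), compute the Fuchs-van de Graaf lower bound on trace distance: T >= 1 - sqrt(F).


Fuchs-van de Graaf (squared-fidelity convention): 1 - sqrt(F) <= T <= sqrt(1 - F).
Lower bound: T >= 1 - sqrt(F)
sqrt(F) = sqrt(0.32) = 0.5657
T >= 1 - 0.5657
T >= 0.4343

0.4343


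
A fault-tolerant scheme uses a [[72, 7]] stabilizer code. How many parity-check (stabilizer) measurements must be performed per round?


For an [[n,k]] stabilizer code:
Number of stabilizer generators = n - k
= 72 - 7
= 65

65


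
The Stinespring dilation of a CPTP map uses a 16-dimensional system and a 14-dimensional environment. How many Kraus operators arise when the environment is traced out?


Tracing out the environment in an orthonormal basis {|i>_E} gives Kraus operators K_i = <i|_E U |0>_E.
Number of Kraus operators = dim(H_env) = d_env
= 14

14


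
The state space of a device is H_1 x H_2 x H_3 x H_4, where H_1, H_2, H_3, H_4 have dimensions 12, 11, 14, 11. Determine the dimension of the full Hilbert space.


dim(H_1 x H_2 x H_3 x H_4) = 12 * 11 * 14 * 11
= 132 * 14 * 11
= 1848 * 11
= 20328

20328


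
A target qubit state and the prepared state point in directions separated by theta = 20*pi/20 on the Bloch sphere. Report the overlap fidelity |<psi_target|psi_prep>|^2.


For states separated by angle theta on Bloch sphere:
F = cos^2(theta/2)
theta = 20*pi/20 = 3.1416
theta/2 = 1.5708
cos(theta/2) = 0.0000
F = 0.0000

0.0000


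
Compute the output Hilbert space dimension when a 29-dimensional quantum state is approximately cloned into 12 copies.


Output space = H^(tensor 12) where dim(H) = 29
dim = 29^12
= 841 (after 2 factors)
= 24389 (after 3 factors)
= 707281 (after 4 factors)
= 20511149 (after 5 factors)
= 594823321 (after 6 factors)
= 17249876309 (after 7 factors)
= 500246412961 (after 8 factors)
= 14507145975869 (after 9 factors)
= 420707233300201 (after 10 factors)
= 12200509765705829 (after 11 factors)
= 353814783205469041 (after 12 factors)
= 353814783205469041

353814783205469041


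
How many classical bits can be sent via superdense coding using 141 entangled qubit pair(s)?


Superdense coding allows 2 classical bits per shared entangled pair.
141 pair(s) -> 2 * 141 = 282 classical bits

282


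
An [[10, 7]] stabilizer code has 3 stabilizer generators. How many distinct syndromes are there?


Each stabilizer generator gives a binary (+1 or -1) measurement outcome.
With 3 independent generators:
Total syndromes = 2^3
= 8

8


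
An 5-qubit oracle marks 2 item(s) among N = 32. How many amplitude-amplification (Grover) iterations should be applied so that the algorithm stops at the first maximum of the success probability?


After j Grover iterations the success probability is P(j) = sin^2((2j+1)*theta), where sin(theta) = sqrt(k/N).
N = 2^5 = 32, k = 2
sin(theta) = sqrt(k/N) = 0.25
theta = arcsin(sqrt(k/N)) = 0.2526802551 rad
P(j) reaches its first maximum when (2j+1)*theta is as close as possible to pi/2, i.e. j = round(pi/(4*theta) - 1/2).
pi/(4*theta) - 1/2 = 2.6083
(For comparison, the common estimate pi/4 * sqrt(N/k) = 3.1416; the exact maximiser is used here.)
Optimal iterations = 3

3


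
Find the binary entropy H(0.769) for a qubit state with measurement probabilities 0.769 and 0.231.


S = -p*log2(p) - (1-p)*log2(1-p)
p = 0.7690, 1-p = 0.2310
= -0.7690 * log2(0.7690) - 0.2310 * log2(0.2310)
= -(-0.2914) - (-0.4883)
= 0.7798

0.7798


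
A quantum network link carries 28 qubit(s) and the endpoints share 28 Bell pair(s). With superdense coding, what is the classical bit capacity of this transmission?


Superdense coding allows 2 classical bits per shared entangled pair.
28 pair(s) -> 2 * 28 = 56 classical bits

56


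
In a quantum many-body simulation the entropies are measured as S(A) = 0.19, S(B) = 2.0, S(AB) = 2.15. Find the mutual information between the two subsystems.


I(A:B) = S(A) + S(B) - S(AB)
= 0.19 + 2.0 - 2.15
= 0.0400

0.0400
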